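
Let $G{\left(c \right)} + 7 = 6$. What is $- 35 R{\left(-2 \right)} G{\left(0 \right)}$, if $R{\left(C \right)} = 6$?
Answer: $210$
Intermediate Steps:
$G{\left(c \right)} = -1$ ($G{\left(c \right)} = -7 + 6 = -1$)
$- 35 R{\left(-2 \right)} G{\left(0 \right)} = \left(-35\right) 6 \left(-1\right) = \left(-210\right) \left(-1\right) = 210$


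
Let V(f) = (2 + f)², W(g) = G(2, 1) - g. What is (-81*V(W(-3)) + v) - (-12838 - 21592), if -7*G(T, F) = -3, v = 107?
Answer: 1575349/49 ≈ 32150.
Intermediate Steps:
G(T, F) = 3/7 (G(T, F) = -⅐*(-3) = 3/7)
W(g) = 3/7 - g
(-81*V(W(-3)) + v) - (-12838 - 21592) = (-81*(2 + (3/7 - 1*(-3)))² + 107) - (-12838 - 21592) = (-81*(2 + (3/7 + 3))² + 107) - 1*(-34430) = (-81*(2 + 24/7)² + 107) + 34430 = (-81*(38/7)² + 107) + 34430 = (-81*1444/49 + 107) + 34430 = (-116964/49 + 107) + 34430 = -111721/49 + 34430 = 1575349/49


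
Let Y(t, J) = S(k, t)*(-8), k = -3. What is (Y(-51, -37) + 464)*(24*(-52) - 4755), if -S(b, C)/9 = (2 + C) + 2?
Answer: 17528760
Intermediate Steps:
S(b, C) = -36 - 9*C (S(b, C) = -9*((2 + C) + 2) = -9*(4 + C) = -36 - 9*C)
Y(t, J) = 288 + 72*t (Y(t, J) = (-36 - 9*t)*(-8) = 288 + 72*t)
(Y(-51, -37) + 464)*(24*(-52) - 4755) = ((288 + 72*(-51)) + 464)*(24*(-52) - 4755) = ((288 - 3672) + 464)*(-1248 - 4755) = (-3384 + 464)*(-6003) = -2920*(-6003) = 17528760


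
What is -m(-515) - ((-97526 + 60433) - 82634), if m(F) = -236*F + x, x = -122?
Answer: -1691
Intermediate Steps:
m(F) = -122 - 236*F (m(F) = -236*F - 122 = -122 - 236*F)
-m(-515) - ((-97526 + 60433) - 82634) = -(-122 - 236*(-515)) - ((-97526 + 60433) - 82634) = -(-122 + 121540) - (-37093 - 82634) = -1*121418 - 1*(-119727) = -121418 + 119727 = -1691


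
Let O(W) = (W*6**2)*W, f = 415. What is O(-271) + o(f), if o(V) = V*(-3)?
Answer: 2642631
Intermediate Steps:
O(W) = 36*W**2 (O(W) = (W*36)*W = (36*W)*W = 36*W**2)
o(V) = -3*V
O(-271) + o(f) = 36*(-271)**2 - 3*415 = 36*73441 - 1245 = 2643876 - 1245 = 2642631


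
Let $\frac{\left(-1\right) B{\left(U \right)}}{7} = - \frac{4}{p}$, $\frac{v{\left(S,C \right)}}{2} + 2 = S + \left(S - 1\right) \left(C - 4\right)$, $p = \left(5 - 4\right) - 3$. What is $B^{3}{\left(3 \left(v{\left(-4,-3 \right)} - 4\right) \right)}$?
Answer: $-2744$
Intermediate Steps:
$p = -2$ ($p = \left(5 - 4\right) - 3 = 1 - 3 = -2$)
$v{\left(S,C \right)} = -4 + 2 S + 2 \left(-1 + S\right) \left(-4 + C\right)$ ($v{\left(S,C \right)} = -4 + 2 \left(S + \left(S - 1\right) \left(C - 4\right)\right) = -4 + 2 \left(S + \left(-1 + S\right) \left(-4 + C\right)\right) = -4 + \left(2 S + 2 \left(-1 + S\right) \left(-4 + C\right)\right) = -4 + 2 S + 2 \left(-1 + S\right) \left(-4 + C\right)$)
$B{\left(U \right)} = -14$ ($B{\left(U \right)} = - 7 \left(- \frac{4}{-2}\right) = - 7 \left(\left(-4\right) \left(- \frac{1}{2}\right)\right) = \left(-7\right) 2 = -14$)
$B^{3}{\left(3 \left(v{\left(-4,-3 \right)} - 4\right) \right)} = \left(-14\right)^{3} = -2744$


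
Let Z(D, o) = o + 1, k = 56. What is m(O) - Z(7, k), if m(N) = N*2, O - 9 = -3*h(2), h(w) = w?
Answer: -51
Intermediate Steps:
O = 3 (O = 9 - 3*2 = 9 - 6 = 3)
Z(D, o) = 1 + o
m(N) = 2*N
m(O) - Z(7, k) = 2*3 - (1 + 56) = 6 - 1*57 = 6 - 57 = -51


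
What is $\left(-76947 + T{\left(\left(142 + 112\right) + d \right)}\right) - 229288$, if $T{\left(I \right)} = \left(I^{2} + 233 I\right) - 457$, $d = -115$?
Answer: $-254984$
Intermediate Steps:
$T{\left(I \right)} = -457 + I^{2} + 233 I$
$\left(-76947 + T{\left(\left(142 + 112\right) + d \right)}\right) - 229288 = \left(-76947 + \left(-457 + \left(\left(142 + 112\right) - 115\right)^{2} + 233 \left(\left(142 + 112\right) - 115\right)\right)\right) - 229288 = \left(-76947 + \left(-457 + \left(254 - 115\right)^{2} + 233 \left(254 - 115\right)\right)\right) - 229288 = \left(-76947 + \left(-457 + 139^{2} + 233 \cdot 139\right)\right) - 229288 = \left(-76947 + \left(-457 + 19321 + 32387\right)\right) - 229288 = \left(-76947 + 51251\right) - 229288 = -25696 - 229288 = -254984$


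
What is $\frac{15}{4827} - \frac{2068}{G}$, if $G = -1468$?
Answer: $\frac{833688}{590503} \approx 1.4118$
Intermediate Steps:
$\frac{15}{4827} - \frac{2068}{G} = \frac{15}{4827} - \frac{2068}{-1468} = 15 \cdot \frac{1}{4827} - - \frac{517}{367} = \frac{5}{1609} + \frac{517}{367} = \frac{833688}{590503}$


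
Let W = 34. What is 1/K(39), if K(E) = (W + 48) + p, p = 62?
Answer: 1/144 ≈ 0.0069444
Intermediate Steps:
K(E) = 144 (K(E) = (34 + 48) + 62 = 82 + 62 = 144)
1/K(39) = 1/144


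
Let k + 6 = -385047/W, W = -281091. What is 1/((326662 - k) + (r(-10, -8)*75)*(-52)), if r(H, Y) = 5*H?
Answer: 93697/48878598247 ≈ 1.9169e-6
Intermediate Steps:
k = -433833/93697 (k = -6 - 385047/(-281091) = -6 - 385047*(-1/281091) = -6 + 128349/93697 = -433833/93697 ≈ -4.6302)
1/((326662 - k) + (r(-10, -8)*75)*(-52)) = 1/((326662 - 1*(-433833/93697)) + ((5*(-10))*75)*(-52)) = 1/((326662 + 433833/93697) - 50*75*(-52)) = 1/(30607683247/93697 - 3750*(-52)) = 1/(30607683247/93697 + 195000) = 1/(48878598247/93697) = 93697/48878598247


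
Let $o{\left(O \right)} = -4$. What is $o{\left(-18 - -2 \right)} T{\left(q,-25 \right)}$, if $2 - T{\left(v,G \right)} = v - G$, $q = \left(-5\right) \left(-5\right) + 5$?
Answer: $212$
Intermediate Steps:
$q = 30$ ($q = 25 + 5 = 30$)
$T{\left(v,G \right)} = 2 + G - v$ ($T{\left(v,G \right)} = 2 - \left(v - G\right) = 2 + \left(G - v\right) = 2 + G - v$)
$o{\left(-18 - -2 \right)} T{\left(q,-25 \right)} = - 4 \left(2 - 25 - 30\right) = \left(-4\right) \left(-53\right) = 212$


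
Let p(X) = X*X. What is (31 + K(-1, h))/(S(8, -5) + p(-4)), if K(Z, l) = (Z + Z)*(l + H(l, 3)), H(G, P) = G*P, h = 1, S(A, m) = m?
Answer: 23/11 ≈ 2.0909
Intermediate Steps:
p(X) = X**2
K(Z, l) = 8*Z*l (K(Z, l) = (Z + Z)*(l + l*3) = (2*Z)*(l + 3*l) = (2*Z)*(4*l) = 8*Z*l)
(31 + K(-1, h))/(S(8, -5) + p(-4)) = (31 + 8*(-1)*1)/(-5 + (-4)**2) = (31 - 8)/(-5 + 16) = 23/11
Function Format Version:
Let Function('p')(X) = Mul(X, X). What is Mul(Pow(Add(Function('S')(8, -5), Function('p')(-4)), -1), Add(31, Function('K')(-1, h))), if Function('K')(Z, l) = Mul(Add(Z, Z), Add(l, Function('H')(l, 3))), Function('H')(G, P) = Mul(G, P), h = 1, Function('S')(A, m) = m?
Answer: Rational(23, 11) ≈ 2.0909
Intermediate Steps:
Function('p')(X) = Pow(X, 2)
Function('K')(Z, l) = Mul(8, Z, l) (Function('K')(Z, l) = Mul(Add(Z, Z), Add(l, Mul(l, 3))) = Mul(Mul(2, Z), Add(l, Mul(3, l))) = Mul(Mul(2, Z), Mul(4, l)) = Mul(8, Z, l))
Mul(Pow(Add(Function('S')(8, -5), Function('p')(-4)), -1), Add(31, Function('K')(-1, h))) = Mul(Pow(Add(-5, Pow(-4, 2)), -1), Add(31, Mul(8, -1, 1))) = Mul(Pow(Add(-5, 16), -1), Add(31, -8)) = Mul(Pow(11, -1), 23) = Mul(Rational(1, 11), 23) = Rational(23, 11)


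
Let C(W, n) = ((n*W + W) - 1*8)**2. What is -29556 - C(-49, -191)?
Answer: -86556760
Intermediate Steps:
C(W, n) = (-8 + W + W*n)**2 (C(W, n) = ((W*n + W) - 8)**2 = ((W + W*n) - 8)**2 = (-8 + W + W*n)**2)
-29556 - C(-49, -191) = -29556 - (-8 - 49 - 49*(-191))**2 = -29556 - (-8 - 49 + 9359)**2 = -29556 - 1*9302**2 = -29556 - 1*86527204 = -29556 - 86527204 = -86556760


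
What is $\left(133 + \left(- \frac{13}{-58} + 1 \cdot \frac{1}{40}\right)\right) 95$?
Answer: $\frac{2936811}{232} \approx 12659.0$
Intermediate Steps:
$\left(133 + \left(- \frac{13}{-58} + 1 \cdot \frac{1}{40}\right)\right) 95 = \left(133 + \left(\left(-13\right) \left(- \frac{1}{58}\right) + 1 \cdot \frac{1}{40}\right)\right) 95 = \left(133 + \left(\frac{13}{58} + \frac{1}{40}\right)\right) 95 = \left(133 + \frac{289}{1160}\right) 95 = \frac{154569}{1160} \cdot 95 = \frac{2936811}{232}$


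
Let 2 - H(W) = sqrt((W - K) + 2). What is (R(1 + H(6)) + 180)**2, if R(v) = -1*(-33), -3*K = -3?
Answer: 45369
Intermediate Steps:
K = 1 (K = -1/3*(-3) = 1)
H(W) = 2 - sqrt(1 + W) (H(W) = 2 - sqrt((W - 1*1) + 2) = 2 - sqrt((W - 1) + 2) = 2 - sqrt((-1 + W) + 2) = 2 - sqrt(1 + W))
R(v) = 33
(R(1 + H(6)) + 180)**2 = (33 + 180)**2 = 213**2 = 45369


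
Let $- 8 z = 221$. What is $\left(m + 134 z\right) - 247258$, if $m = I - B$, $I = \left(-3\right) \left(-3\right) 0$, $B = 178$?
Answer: $- \frac{1004551}{4} \approx -2.5114 \cdot 10^{5}$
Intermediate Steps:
$z = - \frac{221}{8}$ ($z = \left(- \frac{1}{8}\right) 221 = - \frac{221}{8} \approx -27.625$)
$I = 0$ ($I = 9 \cdot 0 = 0$)
$m = -178$ ($m = 0 - 178 = -178$)
$\left(m + 134 z\right) - 247258 = \left(-178 + 134 \left(- \frac{221}{8}\right)\right) - 247258 = \left(-178 - \frac{14807}{4}\right) - 247258 = - \frac{15519}{4} - 247258 = - \frac{1004551}{4}$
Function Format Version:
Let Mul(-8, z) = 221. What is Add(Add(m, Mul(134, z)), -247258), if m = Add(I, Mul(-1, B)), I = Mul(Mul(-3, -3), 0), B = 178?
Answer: Rational(-1004551, 4) ≈ -2.5114e+5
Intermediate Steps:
z = Rational(-221, 8) (z = Mul(Rational(-1, 8), 221) = Rational(-221, 8) ≈ -27.625)
I = 0 (I = Mul(9, 0) = 0)
m = -178 (m = Add(0, Mul(-1, 178)) = Add(0, -178) = -178)
Add(Add(m, Mul(134, z)), -247258) = Add(Add(-178, Mul(134, Rational(-221, 8))), -247258) = Add(Add(-178, Rational(-14807, 4)), -247258) = Add(Rational(-15519, 4), -247258) = Rational(-1004551, 4)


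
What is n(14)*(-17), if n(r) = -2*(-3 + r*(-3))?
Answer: -1530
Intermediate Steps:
n(r) = 6 + 6*r (n(r) = -2*(-3 - 3*r) = 6 + 6*r)
n(14)*(-17) = (6 + 6*14)*(-17) = (6 + 84)*(-17) = 90*(-17) = -1530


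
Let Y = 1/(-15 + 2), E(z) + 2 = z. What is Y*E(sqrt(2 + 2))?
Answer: 0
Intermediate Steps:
E(z) = -2 + z
Y = -1/13 (Y = 1/(-13) = -1/13 ≈ -0.076923)
Y*E(sqrt(2 + 2)) = -(-2 + sqrt(2 + 2))/13 = -(-2 + sqrt(4))/13 = -(-2 + 2)/13 = -1/13*0 = 0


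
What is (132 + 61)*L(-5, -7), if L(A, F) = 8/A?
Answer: -1544/5 ≈ -308.80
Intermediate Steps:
(132 + 61)*L(-5, -7) = (132 + 61)*(8/(-5)) = 193*(8*(-1/5)) = 193*(-8/5) = -1544/5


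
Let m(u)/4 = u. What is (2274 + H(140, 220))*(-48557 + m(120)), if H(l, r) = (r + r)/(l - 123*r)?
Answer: -73576608107/673 ≈ -1.0933e+8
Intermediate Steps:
H(l, r) = 2*r/(l - 123*r) (H(l, r) = (2*r)/(l - 123*r) = 2*r/(l - 123*r))
m(u) = 4*u
(2274 + H(140, 220))*(-48557 + m(120)) = (2274 + 2*220/(140 - 123*220))*(-48557 + 4*120) = (2274 + 2*220/(140 - 27060))*(-48557 + 480) = (2274 + 2*220/(-26920))*(-48077) = (2274 + 2*220*(-1/26920))*(-48077) = (2274 - 11/673)*(-48077) = (1530391/673)*(-48077) = -73576608107/673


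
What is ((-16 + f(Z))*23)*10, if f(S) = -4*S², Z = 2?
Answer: -7360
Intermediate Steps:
((-16 + f(Z))*23)*10 = ((-16 - 4*2²)*23)*10 = ((-16 - 4*4)*23)*10 = ((-16 - 16)*23)*10 = -32*23*10 = -736*10 = -7360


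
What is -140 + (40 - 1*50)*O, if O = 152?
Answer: -1660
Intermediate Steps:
-140 + (40 - 1*50)*O = -140 + (40 - 1*50)*152 = -140 + (40 - 50)*152 = -140 - 10*152 = -140 - 1520 = -1660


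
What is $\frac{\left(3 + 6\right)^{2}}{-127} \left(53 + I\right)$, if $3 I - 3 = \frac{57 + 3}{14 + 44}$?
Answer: $- \frac{127656}{3683} \approx -34.661$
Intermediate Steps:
$I = \frac{39}{29}$ ($I = 1 + \frac{\left(57 + 3\right) \frac{1}{14 + 44}}{3} = 1 + \frac{60 \cdot \frac{1}{58}}{3} = 1 + \frac{1}{3} \cdot \frac{30}{29} = 1 + \frac{10}{29} = \frac{39}{29} \approx 1.3448$)
$\frac{\left(3 + 6\right)^{2}}{-127} \left(53 + I\right) = \frac{\left(3 + 6\right)^{2}}{-127} \left(53 + \frac{39}{29}\right) = 9^{2} \left(- \frac{1}{127}\right) \frac{1576}{29} = 81 \left(- \frac{1}{127}\right) \frac{1576}{29} = \left(- \frac{81}{127}\right) \frac{1576}{29} = - \frac{127656}{3683}$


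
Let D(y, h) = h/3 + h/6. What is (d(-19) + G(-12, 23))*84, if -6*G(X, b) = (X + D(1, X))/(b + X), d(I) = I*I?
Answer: 333816/11 ≈ 30347.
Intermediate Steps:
d(I) = I²
D(y, h) = h/2 (D(y, h) = h*(⅓) + h*(⅙) = h/3 + h/6 = h/2)
G(X, b) = -X/(4*(X + b)) (G(X, b) = -(X + X/2)/(6*(b + X)) = -3*X/2/(6*(X + b)) = -X/(4*(X + b)))
(d(-19) + G(-12, 23))*84 = ((-19)² - 1*(-12)/(4*(-12) + 4*23))*84 = (361 - 1*(-12)/(-48 + 92))*84 = (361 - 1*(-12)/44)*84 = (361 - 1*(-12)*1/44)*84 = (361 + 3/11)*84 = (3974/11)*84 = 333816/11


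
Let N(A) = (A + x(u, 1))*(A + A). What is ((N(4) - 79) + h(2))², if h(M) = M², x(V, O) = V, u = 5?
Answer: 9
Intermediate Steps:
N(A) = 2*A*(5 + A) (N(A) = (A + 5)*(A + A) = (5 + A)*(2*A) = 2*A*(5 + A))
((N(4) - 79) + h(2))² = ((2*4*(5 + 4) - 79) + 2²)² = ((2*4*9 - 79) + 4)² = ((72 - 79) + 4)² = (-7 + 4)² = (-3)² = 9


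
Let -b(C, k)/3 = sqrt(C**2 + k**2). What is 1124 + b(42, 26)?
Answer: 1124 - 6*sqrt(610) ≈ 975.81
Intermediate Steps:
b(C, k) = -3*sqrt(C**2 + k**2)
1124 + b(42, 26) = 1124 - 3*sqrt(42**2 + 26**2) = 1124 - 3*sqrt(1764 + 676) = 1124 - 6*sqrt(610)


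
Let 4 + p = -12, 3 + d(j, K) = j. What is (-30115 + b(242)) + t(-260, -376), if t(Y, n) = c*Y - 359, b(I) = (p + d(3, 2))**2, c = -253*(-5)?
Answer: -359118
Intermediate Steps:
d(j, K) = -3 + j
c = 1265
p = -16 (p = -4 - 12 = -16)
b(I) = 256 (b(I) = (-16 + (-3 + 3))**2 = (-16 + 0)**2 = (-16)**2 = 256)
t(Y, n) = -359 + 1265*Y (t(Y, n) = 1265*Y - 359 = -359 + 1265*Y)
(-30115 + b(242)) + t(-260, -376) = (-30115 + 256) + (-359 + 1265*(-260)) = -29859 + (-359 - 328900) = -29859 - 329259 = -359118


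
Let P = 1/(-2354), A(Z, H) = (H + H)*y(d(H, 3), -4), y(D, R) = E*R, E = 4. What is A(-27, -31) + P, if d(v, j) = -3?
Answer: 2335167/2354 ≈ 992.00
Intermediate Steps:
y(D, R) = 4*R
A(Z, H) = -32*H (A(Z, H) = (H + H)*(4*(-4)) = (2*H)*(-16) = -32*H)
P = -1/2354 ≈ -0.00042481
A(-27, -31) + P = -32*(-31) - 1/2354 = 992 - 1/2354 = 2335167/2354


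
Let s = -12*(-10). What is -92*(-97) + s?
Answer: 9044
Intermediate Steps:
s = 120
-92*(-97) + s = -92*(-97) + 120 = 8924 + 120 = 9044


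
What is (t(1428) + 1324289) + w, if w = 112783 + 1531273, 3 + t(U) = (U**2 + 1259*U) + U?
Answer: 6806806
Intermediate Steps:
t(U) = -3 + U**2 + 1260*U (t(U) = -3 + ((U**2 + 1259*U) + U) = -3 + (U**2 + 1260*U) = -3 + U**2 + 1260*U)
w = 1644056
(t(1428) + 1324289) + w = ((-3 + 1428**2 + 1260*1428) + 1324289) + 1644056 = ((-3 + 2039184 + 1799280) + 1324289) + 1644056 = (3838461 + 1324289) + 1644056 = 5162750 + 1644056 = 6806806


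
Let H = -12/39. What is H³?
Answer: -64/2197 ≈ -0.029131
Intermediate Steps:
H = -4/13 (H = -12*1/39 = -4/13 ≈ -0.30769)
H³ = (-4/13)³ = -64/2197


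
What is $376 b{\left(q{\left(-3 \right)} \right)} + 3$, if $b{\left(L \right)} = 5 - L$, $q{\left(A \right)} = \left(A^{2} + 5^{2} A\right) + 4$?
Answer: $25195$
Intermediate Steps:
$q{\left(A \right)} = 4 + A^{2} + 25 A$ ($q{\left(A \right)} = \left(A^{2} + 25 A\right) + 4 = 4 + A^{2} + 25 A$)
$376 b{\left(q{\left(-3 \right)} \right)} + 3 = 376 \left(5 - \left(4 + \left(-3\right)^{2} + 25 \left(-3\right)\right)\right) + 3 = 376 \left(5 - \left(4 + 9 - 75\right)\right) + 3 = 376 \left(5 - -62\right) + 3 = 376 \left(5 + 62\right) + 3 = 376 \cdot 67 + 3 = 25192 + 3 = 25195$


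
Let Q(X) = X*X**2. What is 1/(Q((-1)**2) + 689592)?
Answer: 1/689593 ≈ 1.4501e-6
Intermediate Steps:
Q(X) = X**3
1/(Q((-1)**2) + 689592) = 1/(((-1)**2)**3 + 689592) = 1/(1**3 + 689592) = 1/(1 + 689592) = 1/689593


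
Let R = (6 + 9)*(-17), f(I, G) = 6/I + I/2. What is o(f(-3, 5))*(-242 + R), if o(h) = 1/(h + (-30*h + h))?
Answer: -71/14 ≈ -5.0714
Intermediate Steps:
f(I, G) = I/2 + 6/I (f(I, G) = 6/I + I*(1/2) = 6/I + I/2 = I/2 + 6/I)
o(h) = -1/(28*h) (o(h) = 1/(h - 29*h) = 1/(-28*h) = -1/(28*h))
R = -255 (R = 15*(-17) = -255)
o(f(-3, 5))*(-242 + R) = (-1/(28*((1/2)*(-3) + 6/(-3))))*(-242 - 255) = -1/(28*(-3/2 + 6*(-1/3)))*(-497) = -1/(28*(-3/2 - 2))*(-497) = -1/(28*(-7/2))*(-497) = -1/28*(-2/7)*(-497) = (1/98)*(-497) = -71/14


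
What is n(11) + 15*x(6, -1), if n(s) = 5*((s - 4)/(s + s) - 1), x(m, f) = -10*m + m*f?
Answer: -21855/22 ≈ -993.41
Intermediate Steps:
x(m, f) = -10*m + f*m
n(s) = -5 + 5*(-4 + s)/(2*s) (n(s) = 5*((-4 + s)/((2*s)) - 1) = 5*((-4 + s)*(1/(2*s)) - 1) = 5*((-4 + s)/(2*s) - 1) = 5*(-1 + (-4 + s)/(2*s)) = -5 + 5*(-4 + s)/(2*s))
n(11) + 15*x(6, -1) = (-5/2 - 10/11) + 15*(6*(-10 - 1)) = (-5/2 - 10*1/11) + 15*(6*(-11)) = (-5/2 - 10/11) + 15*(-66) = -75/22 - 990 = -21855/22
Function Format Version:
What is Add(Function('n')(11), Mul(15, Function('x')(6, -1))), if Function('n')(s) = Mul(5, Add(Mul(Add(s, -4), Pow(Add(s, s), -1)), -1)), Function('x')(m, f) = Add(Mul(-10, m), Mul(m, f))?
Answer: Rational(-21855, 22) ≈ -993.41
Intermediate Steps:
Function('x')(m, f) = Add(Mul(-10, m), Mul(f, m))
Function('n')(s) = Add(-5, Mul(Rational(5, 2), Pow(s, -1), Add(-4, s))) (Function('n')(s) = Mul(5, Add(Mul(Add(-4, s), Pow(Mul(2, s), -1)), -1)) = Mul(5, Add(Mul(Add(-4, s), Mul(Rational(1, 2), Pow(s, -1))), -1)) = Mul(5, Add(Mul(Rational(1, 2), Pow(s, -1), Add(-4, s)), -1)) = Mul(5, Add(-1, Mul(Rational(1, 2), Pow(s, -1), Add(-4, s)))) = Add(-5, Mul(Rational(5, 2), Pow(s, -1), Add(-4, s))))
Add(Function('n')(11), Mul(15, Function('x')(6, -1))) = Add(Add(Rational(-5, 2), Mul(-10, Pow(11, -1))), Mul(15, Mul(6, Add(-10, -1)))) = Add(Add(Rational(-5, 2), Mul(-10, Rational(1, 11))), Mul(15, Mul(6, -11))) = Add(Add(Rational(-5, 2), Rational(-10, 11)), Mul(15, -66)) = Add(Rational(-75, 22), -990) = Rational(-21855, 22)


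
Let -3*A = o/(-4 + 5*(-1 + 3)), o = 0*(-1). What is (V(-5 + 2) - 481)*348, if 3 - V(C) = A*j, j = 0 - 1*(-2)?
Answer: -166344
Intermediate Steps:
j = 2 (j = 0 + 2 = 2)
o = 0
A = 0 (A = -0/(-4 + 5*(-1 + 3)) = -0/(-4 + 5*2) = -0/(-4 + 10) = -0/6 = -⅓*0 = 0)
V(C) = 3 (V(C) = 3 - 0*2 = 3 - 1*0 = 3 + 0 = 3)
(V(-5 + 2) - 481)*348 = (3 - 481)*348 = -478*348 = -166344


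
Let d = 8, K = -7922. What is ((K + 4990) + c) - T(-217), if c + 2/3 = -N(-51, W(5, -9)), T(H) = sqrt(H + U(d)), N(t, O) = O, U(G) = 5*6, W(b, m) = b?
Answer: -8813/3 - I*sqrt(187) ≈ -2937.7 - 13.675*I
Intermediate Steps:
U(G) = 30
T(H) = sqrt(30 + H) (T(H) = sqrt(H + 30) = sqrt(30 + H))
c = -17/3 (c = -2/3 - 1*5 = -2/3 - 5 = -17/3 ≈ -5.6667)
((K + 4990) + c) - T(-217) = ((-7922 + 4990) - 17/3) - sqrt(30 - 217) = (-2932 - 17/3) - sqrt(-187) = -8813/3 - I*sqrt(187)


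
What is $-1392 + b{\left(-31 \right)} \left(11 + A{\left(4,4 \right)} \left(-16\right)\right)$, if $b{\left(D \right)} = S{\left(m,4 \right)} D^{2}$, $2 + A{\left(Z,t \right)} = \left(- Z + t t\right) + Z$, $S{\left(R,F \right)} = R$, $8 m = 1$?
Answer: $- \frac{215829}{8} \approx -26979.0$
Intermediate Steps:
$m = \frac{1}{8}$ ($m = \frac{1}{8} \cdot 1 = \frac{1}{8} \approx 0.125$)
$A{\left(Z,t \right)} = -2 + t^{2}$ ($A{\left(Z,t \right)} = -2 + \left(\left(- Z + t t\right) + Z\right) = -2 + \left(\left(- Z + t^{2}\right) + Z\right) = -2 + \left(\left(t^{2} - Z\right) + Z\right) = -2 + t^{2}$)
$b{\left(D \right)} = \frac{D^{2}}{8}$
$-1392 + b{\left(-31 \right)} \left(11 + A{\left(4,4 \right)} \left(-16\right)\right) = -1392 + \frac{\left(-31\right)^{2}}{8} \left(11 + \left(-2 + 4^{2}\right) \left(-16\right)\right) = -1392 + \frac{1}{8} \cdot 961 \left(11 + \left(-2 + 16\right) \left(-16\right)\right) = -1392 + \frac{961 \left(11 + 14 \left(-16\right)\right)}{8} = -1392 + \frac{961 \left(11 - 224\right)}{8} = -1392 + \frac{961}{8} \left(-213\right) = -1392 - \frac{204693}{8} = - \frac{215829}{8}$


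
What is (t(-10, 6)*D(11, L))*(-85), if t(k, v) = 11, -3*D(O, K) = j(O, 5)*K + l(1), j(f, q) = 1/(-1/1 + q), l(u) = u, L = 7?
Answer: 10285/12 ≈ 857.08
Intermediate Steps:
j(f, q) = 1/(-1 + q) (j(f, q) = 1/(-1*1 + q) = 1/(-1 + q))
D(O, K) = -⅓ - K/12 (D(O, K) = -(K/(-1 + 5) + 1)/3 = -(K/4 + 1)/3 = -(1 + K/4)/3 = -⅓ - K/12)
(t(-10, 6)*D(11, L))*(-85) = (11*(-⅓ - 1/12*7))*(-85) = (11*(-⅓ - 7/12))*(-85) = (11*(-11/12))*(-85) = -121/12*(-85) = 10285/12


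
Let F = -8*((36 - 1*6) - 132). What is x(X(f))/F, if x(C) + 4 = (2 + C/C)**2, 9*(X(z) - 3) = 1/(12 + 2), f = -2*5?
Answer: 5/816 ≈ 0.0061274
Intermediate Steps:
f = -10
X(z) = 379/126 (X(z) = 3 + 1/(9*(12 + 2)) = 3 + (1/9)/14 = 3 + (1/9)*(1/14) = 3 + 1/126 = 379/126)
x(C) = 5 (x(C) = -4 + (2 + C/C)**2 = -4 + (2 + 1)**2 = -4 + 3**2 = -4 + 9 = 5)
F = 816 (F = -8*((36 - 6) - 132) = -8*(30 - 132) = -8*(-102) = 816)
x(X(f))/F = 5/816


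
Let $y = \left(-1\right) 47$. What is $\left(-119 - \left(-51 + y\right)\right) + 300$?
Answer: $279$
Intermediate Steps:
$y = -47$
$\left(-119 - \left(-51 + y\right)\right) + 300 = \left(-119 + \left(51 - -47\right)\right) + 300 = \left(-119 + \left(51 + 47\right)\right) + 300 = \left(-119 + 98\right) + 300 = -21 + 300 = 279$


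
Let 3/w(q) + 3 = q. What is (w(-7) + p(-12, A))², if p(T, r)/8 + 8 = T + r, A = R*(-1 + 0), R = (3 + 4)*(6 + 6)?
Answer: 69272329/100 ≈ 6.9272e+5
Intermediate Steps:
R = 84 (R = 7*12 = 84)
w(q) = 3/(-3 + q)
A = -84 (A = 84*(-1 + 0) = 84*(-1) = -84)
p(T, r) = -64 + 8*T + 8*r (p(T, r) = -64 + 8*(T + r) = -64 + (8*T + 8*r) = -64 + 8*T + 8*r)
(w(-7) + p(-12, A))² = (3/(-3 - 7) + (-64 + 8*(-12) + 8*(-84)))² = (3/(-10) + (-64 - 96 - 672))² = (3*(-⅒) - 832)² = (-3/10 - 832)² = (-8323/10)² = 69272329/100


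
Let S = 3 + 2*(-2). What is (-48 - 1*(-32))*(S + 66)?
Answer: -1040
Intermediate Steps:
S = -1 (S = 3 - 4 = -1)
(-48 - 1*(-32))*(S + 66) = (-48 - 1*(-32))*(-1 + 66) = (-48 + 32)*65 = -16*65 = -1040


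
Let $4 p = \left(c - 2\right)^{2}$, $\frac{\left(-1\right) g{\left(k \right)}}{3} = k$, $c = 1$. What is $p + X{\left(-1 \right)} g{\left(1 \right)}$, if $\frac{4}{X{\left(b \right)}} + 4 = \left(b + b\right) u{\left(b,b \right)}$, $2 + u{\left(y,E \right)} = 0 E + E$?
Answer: $- \frac{23}{4} \approx -5.75$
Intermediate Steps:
$g{\left(k \right)} = - 3 k$
$u{\left(y,E \right)} = -2 + E$ ($u{\left(y,E \right)} = -2 + \left(0 E + E\right) = -2 + \left(0 + E\right) = -2 + E$)
$p = \frac{1}{4}$ ($p = \frac{\left(1 - 2\right)^{2}}{4} = \frac{\left(-1\right)^{2}}{4} = \frac{1}{4} \cdot 1 = \frac{1}{4} \approx 0.25$)
$X{\left(b \right)} = \frac{4}{-4 + 2 b \left(-2 + b\right)}$ ($X{\left(b \right)} = \frac{4}{-4 + \left(b + b\right) \left(-2 + b\right)} = \frac{4}{-4 + 2 b \left(-2 + b\right)}$)
$p + X{\left(-1 \right)} g{\left(1 \right)} = \frac{1}{4} + \frac{2}{-2 - \left(-2 - 1\right)} \left(\left(-3\right) 1\right) = \frac{1}{4} + \frac{2}{-2 - -3} \left(-3\right) = \frac{1}{4} + \frac{2}{-2 + 3} \left(-3\right) = \frac{1}{4} + \frac{2}{1} \left(-3\right) = \frac{1}{4} + 2 \cdot 1 \left(-3\right) = \frac{1}{4} + 2 \left(-3\right) = \frac{1}{4} - 6 = - \frac{23}{4}$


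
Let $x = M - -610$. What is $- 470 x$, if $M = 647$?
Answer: $-590790$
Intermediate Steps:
$x = 1257$ ($x = 647 - -610 = 647 + 610 = 1257$)
$- 470 x = \left(-470\right) 1257 = -590790$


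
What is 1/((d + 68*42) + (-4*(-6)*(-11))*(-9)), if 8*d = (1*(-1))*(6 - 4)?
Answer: 4/20927 ≈ 0.00019114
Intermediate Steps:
d = -1/4 (d = ((1*(-1))*(6 - 4))/8 = (-1*2)/8 = (1/8)*(-2) = -1/4 ≈ -0.25000)
1/((d + 68*42) + (-4*(-6)*(-11))*(-9)) = 1/((-1/4 + 68*42) + (-4*(-6)*(-11))*(-9)) = 1/((-1/4 + 2856) + (24*(-11))*(-9)) = 1/(11423/4 - 264*(-9)) = 1/(11423/4 + 2376) = 1/(20927/4) = 4/20927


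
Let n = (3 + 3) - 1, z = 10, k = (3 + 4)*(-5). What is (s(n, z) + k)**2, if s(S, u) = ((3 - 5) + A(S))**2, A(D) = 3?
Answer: 1156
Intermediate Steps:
k = -35 (k = 7*(-5) = -35)
n = 5 (n = 6 - 1 = 5)
s(S, u) = 1 (s(S, u) = ((3 - 5) + 3)**2 = (-2 + 3)**2 = 1**2 = 1)
(s(n, z) + k)**2 = (1 - 35)**2 = (-34)**2 = 1156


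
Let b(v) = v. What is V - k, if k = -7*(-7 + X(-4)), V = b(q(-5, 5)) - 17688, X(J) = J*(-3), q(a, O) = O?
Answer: -17648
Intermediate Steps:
X(J) = -3*J
V = -17683 (V = 5 - 17688 = -17683)
k = -35 (k = -7*(-7 - 3*(-4)) = -7*(-7 + 12) = -7*5 = -35)
V - k = -17683 - 1*(-35) = -17683 + 35 = -17648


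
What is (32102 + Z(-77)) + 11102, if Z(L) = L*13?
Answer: 42203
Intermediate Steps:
Z(L) = 13*L
(32102 + Z(-77)) + 11102 = (32102 + 13*(-77)) + 11102 = (32102 - 1001) + 11102 = 31101 + 11102 = 42203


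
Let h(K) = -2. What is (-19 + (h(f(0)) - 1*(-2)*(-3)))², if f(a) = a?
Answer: 729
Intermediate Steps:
(-19 + (h(f(0)) - 1*(-2)*(-3)))² = (-19 + (-2 - 1*(-2)*(-3)))² = (-19 + (-2 + 2*(-3)))² = (-19 + (-2 - 6))² = (-19 - 8)² = (-27)² = 729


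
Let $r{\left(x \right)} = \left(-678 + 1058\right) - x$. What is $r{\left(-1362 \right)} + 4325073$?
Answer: $4326815$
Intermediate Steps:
$r{\left(x \right)} = 380 - x$
$r{\left(-1362 \right)} + 4325073 = \left(380 - -1362\right) + 4325073 = \left(380 + 1362\right) + 4325073 = 1742 + 4325073 = 4326815$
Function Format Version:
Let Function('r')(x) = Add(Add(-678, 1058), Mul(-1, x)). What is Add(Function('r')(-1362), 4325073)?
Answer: 4326815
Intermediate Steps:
Function('r')(x) = Add(380, Mul(-1, x))
Add(Function('r')(-1362), 4325073) = Add(Add(380, Mul(-1, -1362)), 4325073) = Add(Add(380, 1362), 4325073) = Add(1742, 4325073) = 4326815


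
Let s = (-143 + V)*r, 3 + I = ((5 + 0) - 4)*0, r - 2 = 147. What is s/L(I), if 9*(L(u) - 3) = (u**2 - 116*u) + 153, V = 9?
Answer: -59898/179 ≈ -334.63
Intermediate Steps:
r = 149 (r = 2 + 147 = 149)
I = -3 (I = -3 + ((5 + 0) - 4)*0 = -3 + (5 - 4)*0 = -3 + 1*0 = -3 + 0 = -3)
L(u) = 20 - 116*u/9 + u**2/9 (L(u) = 3 + ((u**2 - 116*u) + 153)/9 = 3 + (153 + u**2 - 116*u)/9 = 3 + (17 - 116*u/9 + u**2/9) = 20 - 116*u/9 + u**2/9)
s = -19966 (s = (-143 + 9)*149 = -134*149 = -19966)
s/L(I) = -19966/(20 - 116/9*(-3) + (1/9)*(-3)**2) = -19966/(20 + 116/3 + (1/9)*9) = -19966/(20 + 116/3 + 1) = -19966/179/3 = -19966*3/179 = -59898/179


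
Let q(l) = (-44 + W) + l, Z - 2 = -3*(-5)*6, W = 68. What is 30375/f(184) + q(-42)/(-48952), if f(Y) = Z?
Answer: 46466208/140737 ≈ 330.16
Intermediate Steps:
Z = 92 (Z = 2 - 3*(-5)*6 = 2 + 15*6 = 2 + 90 = 92)
f(Y) = 92
q(l) = 24 + l (q(l) = (-44 + 68) + l = 24 + l)
30375/f(184) + q(-42)/(-48952) = 30375/92 + (24 - 42)/(-48952) = 30375*(1/92) - 18*(-1/48952) = 30375/92 + 9/24476 = 46466208/140737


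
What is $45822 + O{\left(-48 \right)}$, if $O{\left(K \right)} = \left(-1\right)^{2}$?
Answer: $45823$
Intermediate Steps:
$O{\left(K \right)} = 1$
$45822 + O{\left(-48 \right)} = 45822 + 1 = 45823$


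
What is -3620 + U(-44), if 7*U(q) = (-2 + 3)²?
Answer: -25339/7 ≈ -3619.9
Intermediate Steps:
U(q) = ⅐ (U(q) = (-2 + 3)²/7 = (⅐)*1² = (⅐)*1 = ⅐)
-3620 + U(-44) = -3620 + ⅐ = -25339/7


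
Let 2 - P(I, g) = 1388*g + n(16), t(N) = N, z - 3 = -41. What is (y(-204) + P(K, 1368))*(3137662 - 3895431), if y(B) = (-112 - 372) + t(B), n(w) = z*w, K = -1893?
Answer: 1438898758878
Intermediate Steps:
z = -38 (z = 3 - 41 = -38)
n(w) = -38*w
y(B) = -484 + B (y(B) = (-112 - 372) + B = -484 + B)
P(I, g) = 610 - 1388*g (P(I, g) = 2 - (1388*g - 38*16) = 2 - (1388*g - 608) = 2 - (-608 + 1388*g) = 2 + (608 - 1388*g) = 610 - 1388*g)
(y(-204) + P(K, 1368))*(3137662 - 3895431) = ((-484 - 204) + (610 - 1388*1368))*(3137662 - 3895431) = (-688 + (610 - 1898784))*(-757769) = (-688 - 1898174)*(-757769) = -1898862*(-757769) = 1438898758878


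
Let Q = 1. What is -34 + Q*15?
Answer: -19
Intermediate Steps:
-34 + Q*15 = -34 + 1*15 = -34 + 15 = -19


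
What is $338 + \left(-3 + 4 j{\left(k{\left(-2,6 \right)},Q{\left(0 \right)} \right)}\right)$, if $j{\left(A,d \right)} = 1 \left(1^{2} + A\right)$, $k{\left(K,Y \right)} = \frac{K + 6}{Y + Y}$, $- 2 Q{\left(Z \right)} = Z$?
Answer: $\frac{1021}{3} \approx 340.33$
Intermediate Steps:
$Q{\left(Z \right)} = - \frac{Z}{2}$
$k{\left(K,Y \right)} = \frac{6 + K}{2 Y}$
$j{\left(A,d \right)} = 1 + A$ ($j{\left(A,d \right)} = 1 \left(1 + A\right) = 1 + A$)
$338 + \left(-3 + 4 j{\left(k{\left(-2,6 \right)},Q{\left(0 \right)} \right)}\right) = 338 - \left(3 - 4 \left(1 + \frac{6 - 2}{2 \cdot 6}\right)\right) = 338 - \left(3 - 4 \left(1 + \frac{1}{2} \cdot \frac{1}{6} \cdot 4\right)\right) = 338 - \left(3 - 4 \left(1 + \frac{1}{3}\right)\right) = 338 + \left(-3 + 4 \cdot \frac{4}{3}\right) = 338 + \left(-3 + \frac{16}{3}\right) = 338 + \frac{7}{3} = \frac{1021}{3}$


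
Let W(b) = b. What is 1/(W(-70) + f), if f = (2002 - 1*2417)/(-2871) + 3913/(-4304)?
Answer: -12356784/874422943 ≈ -0.014131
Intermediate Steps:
f = -9448063/12356784 (f = (2002 - 2417)*(-1/2871) + 3913*(-1/4304) = -415*(-1/2871) - 3913/4304 = 415/2871 - 3913/4304 = -9448063/12356784 ≈ -0.76461)
1/(W(-70) + f) = 1/(-70 - 9448063/12356784) = 1/(-874422943/12356784) = -12356784/874422943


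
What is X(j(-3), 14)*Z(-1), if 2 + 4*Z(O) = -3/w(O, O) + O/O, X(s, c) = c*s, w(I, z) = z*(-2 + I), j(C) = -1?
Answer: 7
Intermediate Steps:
Z(O) = -1/4 - 3/(4*O*(-2 + O)) (Z(O) = -1/2 + (-3*1/(O*(-2 + O)) + O/O)/4 = -1/2 + (-3/(O*(-2 + O)) + 1)/4 = -1/2 + (1 - 3/(O*(-2 + O)))/4 = -1/2 + (1/4 - 3/(4*O*(-2 + O))) = -1/4 - 3/(4*O*(-2 + O)))
X(j(-3), 14)*Z(-1) = (14*(-1))*((1/4)*(-3 - 1*(-1)*(-2 - 1))/(-1*(-2 - 1))) = -7*(-1)*(-3 - 1*(-1)*(-3))/(2*(-3)) = -7*(-1)*(-1)*(-3 - 3)/(2*3) = -7*(-1)*(-1)*(-6)/(2*3) = -14*(-1/2) = 7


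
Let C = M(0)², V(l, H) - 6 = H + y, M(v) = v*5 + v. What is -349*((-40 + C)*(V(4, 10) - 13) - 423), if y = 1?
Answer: 203467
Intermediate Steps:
M(v) = 6*v (M(v) = 5*v + v = 6*v)
V(l, H) = 7 + H (V(l, H) = 6 + (H + 1) = 6 + (1 + H) = 7 + H)
C = 0 (C = (6*0)² = 0² = 0)
-349*((-40 + C)*(V(4, 10) - 13) - 423) = -349*((-40 + 0)*((7 + 10) - 13) - 423) = -349*(-40*(17 - 13) - 423) = -349*(-40*4 - 423) = -349*(-160 - 423) = -349*(-583) = 203467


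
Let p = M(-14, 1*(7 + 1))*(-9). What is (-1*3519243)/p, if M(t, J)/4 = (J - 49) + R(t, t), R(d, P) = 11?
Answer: -391027/120 ≈ -3258.6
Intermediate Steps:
M(t, J) = -152 + 4*J (M(t, J) = 4*((J - 49) + 11) = 4*((-49 + J) + 11) = 4*(-38 + J) = -152 + 4*J)
p = 1080 (p = (-152 + 4*(1*(7 + 1)))*(-9) = (-152 + 4*(1*8))*(-9) = (-152 + 4*8)*(-9) = (-152 + 32)*(-9) = -120*(-9) = 1080)
(-1*3519243)/p = -1*3519243/1080 = -3519243*1/1080 = -391027/120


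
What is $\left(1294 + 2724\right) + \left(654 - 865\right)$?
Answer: $3807$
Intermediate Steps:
$\left(1294 + 2724\right) + \left(654 - 865\right) = 4018 - 211 = 3807$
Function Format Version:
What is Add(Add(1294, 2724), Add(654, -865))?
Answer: 3807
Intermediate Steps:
Add(Add(1294, 2724), Add(654, -865)) = Add(4018, -211) = 3807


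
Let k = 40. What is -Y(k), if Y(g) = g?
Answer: -40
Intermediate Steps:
-Y(k) = -1*40 = -40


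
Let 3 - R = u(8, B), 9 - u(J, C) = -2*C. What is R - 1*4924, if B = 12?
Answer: -4954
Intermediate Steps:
u(J, C) = 9 + 2*C (u(J, C) = 9 - (-2)*C = 9 + 2*C)
R = -30 (R = 3 - (9 + 2*12) = 3 - (9 + 24) = 3 - 1*33 = 3 - 33 = -30)
R - 1*4924 = -30 - 1*4924 = -30 - 4924 = -4954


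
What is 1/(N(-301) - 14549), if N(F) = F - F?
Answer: -1/14549 ≈ -6.8733e-5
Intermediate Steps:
N(F) = 0
1/(N(-301) - 14549) = 1/(0 - 14549) = 1/(-14549) = -1/14549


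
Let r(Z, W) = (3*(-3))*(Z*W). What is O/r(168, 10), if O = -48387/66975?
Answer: 16129/337554000 ≈ 4.7782e-5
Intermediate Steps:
r(Z, W) = -9*W*Z
O = -16129/22325 (O = -48387*1/66975 = -16129/22325 ≈ -0.72246)
O/r(168, 10) = -16129/(22325*((-9*10*168))) = -16129/22325/(-15120) = -16129/22325*(-1/15120) = 16129/337554000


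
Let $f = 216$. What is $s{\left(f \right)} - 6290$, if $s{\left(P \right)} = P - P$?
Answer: $-6290$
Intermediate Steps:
$s{\left(P \right)} = 0$
$s{\left(f \right)} - 6290 = 0 - 6290 = -6290$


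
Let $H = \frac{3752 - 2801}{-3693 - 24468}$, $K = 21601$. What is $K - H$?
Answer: $\frac{202768904}{9387} \approx 21601.0$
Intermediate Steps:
$H = - \frac{317}{9387}$ ($H = \frac{951}{-28161} = 951 \left(- \frac{1}{28161}\right) = - \frac{317}{9387} \approx -0.03377$)
$K - H = 21601 - - \frac{317}{9387} = 21601 + \frac{317}{9387} = \frac{202768904}{9387}$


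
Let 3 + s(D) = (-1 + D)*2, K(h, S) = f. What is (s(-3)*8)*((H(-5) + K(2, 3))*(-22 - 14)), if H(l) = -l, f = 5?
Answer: 31680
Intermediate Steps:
K(h, S) = 5
s(D) = -5 + 2*D (s(D) = -3 + (-1 + D)*2 = -3 + (-2 + 2*D) = -5 + 2*D)
(s(-3)*8)*((H(-5) + K(2, 3))*(-22 - 14)) = ((-5 + 2*(-3))*8)*((-1*(-5) + 5)*(-22 - 14)) = ((-5 - 6)*8)*((5 + 5)*(-36)) = (-11*8)*(10*(-36)) = -88*(-360) = 31680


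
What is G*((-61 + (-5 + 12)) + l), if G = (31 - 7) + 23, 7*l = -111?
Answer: -22983/7 ≈ -3283.3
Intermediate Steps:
l = -111/7 (l = (1/7)*(-111) = -111/7 ≈ -15.857)
G = 47 (G = 24 + 23 = 47)
G*((-61 + (-5 + 12)) + l) = 47*((-61 + (-5 + 12)) - 111/7) = 47*((-61 + 7) - 111/7) = 47*(-54 - 111/7) = 47*(-489/7) = -22983/7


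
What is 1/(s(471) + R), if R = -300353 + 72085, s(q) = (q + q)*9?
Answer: -1/219790 ≈ -4.5498e-6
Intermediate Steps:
s(q) = 18*q (s(q) = (2*q)*9 = 18*q)
R = -228268
1/(s(471) + R) = 1/(18*471 - 228268) = 1/(8478 - 228268) = 1/(-219790) = -1/219790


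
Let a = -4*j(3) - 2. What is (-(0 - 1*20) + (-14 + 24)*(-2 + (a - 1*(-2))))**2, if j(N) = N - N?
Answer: 0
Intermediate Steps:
j(N) = 0
a = -2 (a = -4*0 - 2 = 0 - 2 = -2)
(-(0 - 1*20) + (-14 + 24)*(-2 + (a - 1*(-2))))**2 = (-(0 - 1*20) + (-14 + 24)*(-2 + (-2 - 1*(-2))))**2 = (-(0 - 20) + 10*(-2 + (-2 + 2)))**2 = (-1*(-20) + 10*(-2 + 0))**2 = (20 + 10*(-2))**2 = (20 - 20)**2 = 0**2 = 0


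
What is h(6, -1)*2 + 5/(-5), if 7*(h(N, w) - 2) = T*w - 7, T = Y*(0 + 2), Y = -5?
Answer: 27/7 ≈ 3.8571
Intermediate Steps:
T = -10 (T = -5*(0 + 2) = -5*2 = -10)
h(N, w) = 1 - 10*w/7 (h(N, w) = 2 + (-10*w - 7)/7 = 2 + (-7 - 10*w)/7 = 2 + (-1 - 10*w/7) = 1 - 10*w/7)
h(6, -1)*2 + 5/(-5) = (1 - 10/7*(-1))*2 + 5/(-5) = (1 + 10/7)*2 + 5*(-⅕) = (17/7)*2 - 1 = 34/7 - 1 = 27/7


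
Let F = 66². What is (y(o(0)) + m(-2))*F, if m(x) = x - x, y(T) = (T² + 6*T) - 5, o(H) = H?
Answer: -21780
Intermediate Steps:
y(T) = -5 + T² + 6*T
F = 4356
m(x) = 0
(y(o(0)) + m(-2))*F = ((-5 + 0² + 6*0) + 0)*4356 = ((-5 + 0 + 0) + 0)*4356 = (-5 + 0)*4356 = -5*4356 = -21780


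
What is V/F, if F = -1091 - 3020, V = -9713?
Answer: 9713/4111 ≈ 2.3627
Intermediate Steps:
F = -4111
V/F = -9713/(-4111) = -9713*(-1/4111) = 9713/4111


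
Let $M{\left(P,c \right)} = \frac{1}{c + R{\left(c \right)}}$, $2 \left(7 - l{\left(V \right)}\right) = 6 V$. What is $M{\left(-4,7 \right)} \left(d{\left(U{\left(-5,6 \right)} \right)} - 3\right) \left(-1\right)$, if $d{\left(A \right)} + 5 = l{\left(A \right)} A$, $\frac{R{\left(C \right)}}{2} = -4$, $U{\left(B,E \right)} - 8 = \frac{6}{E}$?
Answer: $-188$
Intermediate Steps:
$U{\left(B,E \right)} = 8 + \frac{6}{E}$
$R{\left(C \right)} = -8$ ($R{\left(C \right)} = 2 \left(-4\right) = -8$)
$l{\left(V \right)} = 7 - 3 V$ ($l{\left(V \right)} = 7 - \frac{6 V}{2} = 7 - 3 V$)
$d{\left(A \right)} = -5 + A \left(7 - 3 A\right)$ ($d{\left(A \right)} = -5 + \left(7 - 3 A\right) A = -5 + A \left(7 - 3 A\right)$)
$M{\left(P,c \right)} = \frac{1}{-8 + c}$ ($M{\left(P,c \right)} = \frac{1}{c - 8} = \frac{1}{-8 + c}$)
$M{\left(-4,7 \right)} \left(d{\left(U{\left(-5,6 \right)} \right)} - 3\right) \left(-1\right) = \frac{\left(\left(-5 - \left(8 + \frac{6}{6}\right) \left(-7 + 3 \left(8 + \frac{6}{6}\right)\right)\right) - 3\right) \left(-1\right)}{-8 + 7} = \frac{\left(\left(-5 - \left(8 + 6 \cdot \frac{1}{6}\right) \left(-7 + 3 \left(8 + 6 \cdot \frac{1}{6}\right)\right)\right) - 3\right) \left(-1\right)}{-1} = - \left(\left(-5 - \left(8 + 1\right) \left(-7 + 3 \left(8 + 1\right)\right)\right) - 3\right) \left(-1\right) = - \left(\left(-5 - 9 \left(-7 + 3 \cdot 9\right)\right) - 3\right) \left(-1\right) = - \left(\left(-5 - 9 \left(-7 + 27\right)\right) - 3\right) \left(-1\right) = - \left(\left(-5 - 9 \cdot 20\right) - 3\right) \left(-1\right) = - \left(\left(-5 - 180\right) - 3\right) \left(-1\right) = - \left(-185 - 3\right) \left(-1\right) = - \left(-188\right) \left(-1\right) = \left(-1\right) 188 = -188$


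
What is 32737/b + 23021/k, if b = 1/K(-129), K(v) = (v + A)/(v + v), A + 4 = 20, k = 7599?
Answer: 3124086193/217838 ≈ 14341.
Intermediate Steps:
A = 16 (A = -4 + 20 = 16)
K(v) = (16 + v)/(2*v) (K(v) = (v + 16)/(v + v) = (16 + v)/((2*v)) = (16 + v)*(1/(2*v)) = (16 + v)/(2*v))
b = 258/113 (b = 1/((½)*(16 - 129)/(-129)) = 1/((½)*(-1/129)*(-113)) = 1/(113/258) = 258/113 ≈ 2.2832)
32737/b + 23021/k = 32737/(258/113) + 23021/7599 = 32737*(113/258) + 23021*(1/7599) = 3699281/258 + 23021/7599 = 3124086193/217838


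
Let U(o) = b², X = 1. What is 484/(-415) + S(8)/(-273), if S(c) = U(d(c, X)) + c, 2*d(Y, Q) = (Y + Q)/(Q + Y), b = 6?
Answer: -150392/113295 ≈ -1.3274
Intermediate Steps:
d(Y, Q) = ½ (d(Y, Q) = ((Y + Q)/(Q + Y))/2 = ((Q + Y)/(Q + Y))/2 = (½)*1 = ½)
U(o) = 36 (U(o) = 6² = 36)
S(c) = 36 + c
484/(-415) + S(8)/(-273) = 484/(-415) + (36 + 8)/(-273) = 484*(-1/415) + 44*(-1/273) = -484/415 - 44/273 = -150392/113295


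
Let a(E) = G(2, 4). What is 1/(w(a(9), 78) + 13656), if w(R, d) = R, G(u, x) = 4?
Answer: 1/13660 ≈ 7.3206e-5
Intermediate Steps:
a(E) = 4
1/(w(a(9), 78) + 13656) = 1/(4 + 13656) = 1/13660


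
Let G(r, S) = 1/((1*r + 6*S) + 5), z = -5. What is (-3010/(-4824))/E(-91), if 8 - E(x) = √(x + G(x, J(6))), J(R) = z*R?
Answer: 800660/24862293 + 1505*I*√6439062/99449172 ≈ 0.032204 + 0.038401*I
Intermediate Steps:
J(R) = -5*R
G(r, S) = 1/(5 + r + 6*S) (G(r, S) = 1/((r + 6*S) + 5) = 1/(5 + r + 6*S))
E(x) = 8 - √(x + 1/(-175 + x)) (E(x) = 8 - √(x + 1/(5 + x + 6*(-5*6))) = 8 - √(x + 1/(5 + x + 6*(-30))) = 8 - √(x + 1/(5 + x - 180)) = 8 - √(x + 1/(-175 + x)))
(-3010/(-4824))/E(-91) = (-3010/(-4824))/(8 - √((1 - 91*(-175 - 91))/(-175 - 91))) = (-3010*(-1/4824))/(8 - √((1 - 91*(-266))/(-266))) = 1505/(2412*(8 - √(-(1 + 24206)/266))) = 1505/(2412*(8 - √(-1/266*24207))) = 1505/(2412*(8 - √(-24207/266))) = 1505/(2412*(8 - I*√6439062/266))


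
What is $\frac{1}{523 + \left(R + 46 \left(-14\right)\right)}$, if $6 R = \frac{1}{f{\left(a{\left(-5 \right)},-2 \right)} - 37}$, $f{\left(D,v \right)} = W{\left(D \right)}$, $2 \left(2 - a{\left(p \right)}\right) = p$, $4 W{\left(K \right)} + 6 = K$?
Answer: $- \frac{897}{108541} \approx -0.0082642$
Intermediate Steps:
$W{\left(K \right)} = - \frac{3}{2} + \frac{K}{4}$
$a{\left(p \right)} = 2 - \frac{p}{2}$
$f{\left(D,v \right)} = - \frac{3}{2} + \frac{D}{4}$
$R = - \frac{4}{897}$ ($R = \frac{1}{6 \left(\left(- \frac{3}{2} + \frac{2 - - \frac{5}{2}}{4}\right) - 37\right)} = \frac{1}{6 \left(\left(- \frac{3}{2} + \frac{2 + \frac{5}{2}}{4}\right) - 37\right)} = \frac{1}{6 \left(\left(- \frac{3}{2} + \frac{1}{4} \cdot \frac{9}{2}\right) - 37\right)} = \frac{1}{6 \left(\left(- \frac{3}{2} + \frac{9}{8}\right) - 37\right)} = \frac{1}{6 \left(- \frac{3}{8} - 37\right)} = \frac{1}{6 \left(- \frac{299}{8}\right)} = \frac{1}{6} \left(- \frac{8}{299}\right) = - \frac{4}{897} \approx -0.0044593$)
$\frac{1}{523 + \left(R + 46 \left(-14\right)\right)} = \frac{1}{523 + \left(- \frac{4}{897} + 46 \left(-14\right)\right)} = \frac{1}{523 - \frac{577672}{897}} = \frac{1}{- \frac{108541}{897}} = - \frac{897}{108541}$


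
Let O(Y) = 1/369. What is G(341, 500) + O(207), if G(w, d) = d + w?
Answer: 310330/369 ≈ 841.00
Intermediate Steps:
O(Y) = 1/369
G(341, 500) + O(207) = (500 + 341) + 1/369 = 841 + 1/369 = 310330/369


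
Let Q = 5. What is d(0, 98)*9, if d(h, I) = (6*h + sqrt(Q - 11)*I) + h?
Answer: 882*I*sqrt(6) ≈ 2160.4*I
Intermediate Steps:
d(h, I) = 7*h + I*I*sqrt(6) (d(h, I) = (6*h + sqrt(5 - 11)*I) + h = (6*h + sqrt(-6)*I) + h = (6*h + (I*sqrt(6))*I) + h = (6*h + I*I*sqrt(6)) + h = 7*h + I*I*sqrt(6))
d(0, 98)*9 = (7*0 + I*98*sqrt(6))*9 = (0 + 98*I*sqrt(6))*9 = (98*I*sqrt(6))*9 = 882*I*sqrt(6)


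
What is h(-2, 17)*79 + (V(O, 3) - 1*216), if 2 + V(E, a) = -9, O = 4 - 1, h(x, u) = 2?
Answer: -69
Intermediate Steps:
O = 3
V(E, a) = -11 (V(E, a) = -2 - 9 = -11)
h(-2, 17)*79 + (V(O, 3) - 1*216) = 2*79 + (-11 - 1*216) = 158 + (-11 - 216) = 158 - 227 = -69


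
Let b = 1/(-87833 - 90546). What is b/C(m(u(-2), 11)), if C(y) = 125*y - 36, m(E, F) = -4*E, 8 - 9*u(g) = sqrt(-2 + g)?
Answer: 9729/878381720476 + 1125*I/439190860238 ≈ 1.1076e-8 + 2.5615e-9*I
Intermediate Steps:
u(g) = 8/9 - sqrt(-2 + g)/9
b = -1/178379 (b = 1/(-178379) = -1/178379 ≈ -5.6060e-6)
C(y) = -36 + 125*y
b/C(m(u(-2), 11)) = -1/(178379*(-36 + 125*(-4*(8/9 - sqrt(-2 - 2)/9)))) = -1/(178379*(-36 + 125*(-4*(8/9 - 2*I/9)))) = -1/(178379*(-36 + 125*(-32/9 + 8*I/9))) = -1/(178379*(-36 + (-4000/9 + 1000*I/9))) = -81*(-4324/9 - 1000*I/9)/19696976/178379 = -81*(-4324/9 - 1000*I/9)/3513526881904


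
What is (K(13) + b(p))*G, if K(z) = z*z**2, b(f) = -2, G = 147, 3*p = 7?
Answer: 322665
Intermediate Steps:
p = 7/3 (p = (1/3)*7 = 7/3 ≈ 2.3333)
K(z) = z**3
(K(13) + b(p))*G = (13**3 - 2)*147 = (2197 - 2)*147 = 2195*147 = 322665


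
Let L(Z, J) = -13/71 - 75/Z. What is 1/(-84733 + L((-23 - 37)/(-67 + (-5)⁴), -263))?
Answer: -142/11933067 ≈ -1.1900e-5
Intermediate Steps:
L(Z, J) = -13/71 - 75/Z (L(Z, J) = -13*1/71 - 75/Z = -13/71 - 75/Z)
1/(-84733 + L((-23 - 37)/(-67 + (-5)⁴), -263)) = 1/(-84733 + (-13/71 - 75*(-67 + (-5)⁴)/(-23 - 37))) = 1/(-84733 + (-13/71 - 75/((-60/(-67 + 625))))) = 1/(-84733 + (-13/71 - 75/((-60/558)))) = 1/(-84733 + (-13/71 - 75/((-60*1/558)))) = 1/(-84733 + (-13/71 - 75/(-10/93))) = 1/(-84733 + (-13/71 - 75*(-93/10))) = 1/(-84733 + (-13/71 + 1395/2)) = 1/(-84733 + 99019/142) = 1/(-11933067/142) = -142/11933067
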